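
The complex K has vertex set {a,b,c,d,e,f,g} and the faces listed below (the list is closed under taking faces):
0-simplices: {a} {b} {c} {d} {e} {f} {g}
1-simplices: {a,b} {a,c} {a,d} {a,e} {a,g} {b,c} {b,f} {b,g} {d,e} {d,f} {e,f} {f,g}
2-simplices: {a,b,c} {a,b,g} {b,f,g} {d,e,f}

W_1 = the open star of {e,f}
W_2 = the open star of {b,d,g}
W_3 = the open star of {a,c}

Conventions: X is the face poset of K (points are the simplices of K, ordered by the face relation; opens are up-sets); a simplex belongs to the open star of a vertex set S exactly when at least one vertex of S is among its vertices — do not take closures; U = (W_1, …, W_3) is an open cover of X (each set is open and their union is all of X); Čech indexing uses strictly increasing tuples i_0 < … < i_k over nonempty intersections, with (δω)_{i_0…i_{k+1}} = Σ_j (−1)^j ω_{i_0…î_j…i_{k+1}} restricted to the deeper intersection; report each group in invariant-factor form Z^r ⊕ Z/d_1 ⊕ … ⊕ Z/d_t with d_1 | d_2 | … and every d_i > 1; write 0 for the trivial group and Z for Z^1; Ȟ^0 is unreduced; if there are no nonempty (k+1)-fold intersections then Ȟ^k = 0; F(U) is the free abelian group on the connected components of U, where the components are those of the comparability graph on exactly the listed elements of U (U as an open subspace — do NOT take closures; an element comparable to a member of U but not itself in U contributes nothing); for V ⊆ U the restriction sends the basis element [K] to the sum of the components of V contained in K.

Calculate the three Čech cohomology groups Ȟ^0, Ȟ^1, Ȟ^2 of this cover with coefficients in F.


nonempty overlaps:
  W1={{e},{f},{a,e},{b,f},{d,e},{d,f},{e,f},{f,g},{b,f,g},{d,e,f}} W2={{b},{d},{g},{a,b},{a,d},{a,g},{b,c},{b,f},{b,g},{d,e},{d,f},{f,g},{a,b,c},{a,b,g},{b,f,g},{d,e,f}} W3={{a},{c},{a,b},{a,c},{a,d},{a,e},{a,g},{b,c},{a,b,c},{a,b,g}}
  W12={{b,f},{d,e},{d,f},{f,g},{b,f,g},{d,e,f}} W13={{a,e}} W23={{a,b},{a,d},{a,g},{b,c},{a,b,c},{a,b,g}}
components per intersection:
  W1: {{e},{f},{a,e},{b,f},{d,e},{d,f},{e,f},{f,g},{b,f,g},{d,e,f}}
  W2: {{b},{g},{a,b},{a,g},{b,c},{b,f},{b,g},{f,g},{a,b,c},{a,b,g},{b,f,g}} {{d},{a,d},{d,e},{d,f},{d,e,f}}
  W3: {{a},{c},{a,b},{a,c},{a,d},{a,e},{a,g},{b,c},{a,b,c},{a,b,g}}
  W12: {{b,f},{f,g},{b,f,g}} {{d,e},{d,f},{d,e,f}}
  W13: {{a,e}}
  W23: {{a,b},{a,g},{b,c},{a,b,c},{a,b,g}} {{a,d}}
C dims 4,5; δ0: rk 3, SNF 1^3
degree 0: 4−3−0 = 1 → Ȟ^0 ≅ Z
degree 1: 5−0−3 = 2 → Ȟ^1 ≅ Z^2
degree 2: 0−0−0 = 0 → Ȟ^2 ≅ 0

Ȟ^0(U;F) ≅ Z, Ȟ^1(U;F) ≅ Z^2, Ȟ^2(U;F) ≅ 0


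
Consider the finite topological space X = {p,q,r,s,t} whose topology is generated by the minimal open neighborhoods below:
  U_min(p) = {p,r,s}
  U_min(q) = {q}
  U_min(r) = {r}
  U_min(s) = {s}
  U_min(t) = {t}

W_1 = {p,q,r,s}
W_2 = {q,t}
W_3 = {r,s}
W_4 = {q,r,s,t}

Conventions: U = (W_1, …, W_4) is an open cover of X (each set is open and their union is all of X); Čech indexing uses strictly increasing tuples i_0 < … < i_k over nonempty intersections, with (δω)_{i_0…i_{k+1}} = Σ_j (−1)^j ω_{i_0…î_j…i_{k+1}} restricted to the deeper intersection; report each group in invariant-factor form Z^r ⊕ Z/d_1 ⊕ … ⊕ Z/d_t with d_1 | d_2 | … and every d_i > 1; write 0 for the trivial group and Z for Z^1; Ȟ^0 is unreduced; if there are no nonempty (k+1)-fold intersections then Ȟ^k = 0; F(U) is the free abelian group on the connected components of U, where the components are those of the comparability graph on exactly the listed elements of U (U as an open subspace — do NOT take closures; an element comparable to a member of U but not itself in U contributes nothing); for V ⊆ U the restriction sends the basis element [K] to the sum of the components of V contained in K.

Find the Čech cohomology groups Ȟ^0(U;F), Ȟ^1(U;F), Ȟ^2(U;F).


Ȟ^0 ≅ Z^3, Ȟ^1 ≅ 0 and Ȟ^2 ≅ 0

nonempty intersections:
  W12={q} W13={r,s} W14={q,r,s} W24={q,t} W34={r,s}
  W124={q} W134={r,s}
components per intersection:
  W1: {p,r,s} {q}
  W2: {q} {t}
  W3: {r} {s}
  W4: {q} {r} {s} {t}
  W12: {q}
  W13: {r} {s}
  W14: {q} {r} {s}
  W24: {q} {t}
  W34: {r} {s}
  W124: {q}
  W134: {r} {s}
C dims 10,10,3; δ0: rk 7, SNF 1^7; δ1: rk 3, SNF 1^3
Ȟ^0: (10−7)−0=3 ⇒ Z^3
Ȟ^1: (10−3)−7=0 ⇒ 0
Ȟ^2: (3−0)−3=0 ⇒ 0


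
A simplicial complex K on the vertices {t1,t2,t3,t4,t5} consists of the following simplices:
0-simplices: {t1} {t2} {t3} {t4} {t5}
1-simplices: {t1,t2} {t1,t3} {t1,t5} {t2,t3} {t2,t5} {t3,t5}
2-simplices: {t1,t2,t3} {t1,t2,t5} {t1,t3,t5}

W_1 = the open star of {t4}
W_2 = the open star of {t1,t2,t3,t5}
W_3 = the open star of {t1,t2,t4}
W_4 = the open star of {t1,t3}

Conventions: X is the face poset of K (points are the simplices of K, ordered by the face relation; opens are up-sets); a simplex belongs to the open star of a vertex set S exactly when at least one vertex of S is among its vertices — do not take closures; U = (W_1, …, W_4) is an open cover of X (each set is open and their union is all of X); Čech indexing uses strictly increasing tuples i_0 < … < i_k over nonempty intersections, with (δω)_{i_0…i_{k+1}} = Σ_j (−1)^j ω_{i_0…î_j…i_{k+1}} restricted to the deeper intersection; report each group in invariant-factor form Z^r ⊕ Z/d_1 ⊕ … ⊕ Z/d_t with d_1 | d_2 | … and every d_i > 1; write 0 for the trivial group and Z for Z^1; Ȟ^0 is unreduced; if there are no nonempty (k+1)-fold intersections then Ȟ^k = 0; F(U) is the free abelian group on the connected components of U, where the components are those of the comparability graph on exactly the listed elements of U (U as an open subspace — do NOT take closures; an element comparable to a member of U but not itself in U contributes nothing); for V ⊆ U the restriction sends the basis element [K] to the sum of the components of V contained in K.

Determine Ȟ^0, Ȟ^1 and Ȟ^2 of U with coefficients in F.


nonempty intersections:
  W1={{t4}} W2={{t1},{t2},{t3},{t5},{t1,t2},{t1,t3},{t1,t5},{t2,t3},{t2,t5},{t3,t5},{t1,t2,t3},{t1,t2,t5},{t1,t3,t5}} W3={{t1},{t2},{t4},{t1,t2},{t1,t3},{t1,t5},{t2,t3},{t2,t5},{t1,t2,t3},{t1,t2,t5},{t1,t3,t5}} W4={{t1},{t3},{t1,t2},{t1,t3},{t1,t5},{t2,t3},{t3,t5},{t1,t2,t3},{t1,t2,t5},{t1,t3,t5}}
  W13={{t4}} W23={{t1},{t2},{t1,t2},{t1,t3},{t1,t5},{t2,t3},{t2,t5},{t1,t2,t3},{t1,t2,t5},{t1,t3,t5}} W24={{t1},{t3},{t1,t2},{t1,t3},{t1,t5},{t2,t3},{t3,t5},{t1,t2,t3},{t1,t2,t5},{t1,t3,t5}} W34={{t1},{t1,t2},{t1,t3},{t1,t5},{t2,t3},{t1,t2,t3},{t1,t2,t5},{t1,t3,t5}}
  W234={{t1},{t1,t2},{t1,t3},{t1,t5},{t2,t3},{t1,t2,t3},{t1,t2,t5},{t1,t3,t5}}
components per intersection:
  W1: {{t4}}
  W2: {{t1},{t2},{t3},{t5},{t1,t2},{t1,t3},{t1,t5},{t2,t3},{t2,t5},{t3,t5},{t1,t2,t3},{t1,t2,t5},{t1,t3,t5}}
  W3: {{t1},{t2},{t1,t2},{t1,t3},{t1,t5},{t2,t3},{t2,t5},{t1,t2,t3},{t1,t2,t5},{t1,t3,t5}} {{t4}}
  W4: {{t1},{t3},{t1,t2},{t1,t3},{t1,t5},{t2,t3},{t3,t5},{t1,t2,t3},{t1,t2,t5},{t1,t3,t5}}
  W13: {{t4}}
  W23: {{t1},{t2},{t1,t2},{t1,t3},{t1,t5},{t2,t3},{t2,t5},{t1,t2,t3},{t1,t2,t5},{t1,t3,t5}}
  W24: {{t1},{t3},{t1,t2},{t1,t3},{t1,t5},{t2,t3},{t3,t5},{t1,t2,t3},{t1,t2,t5},{t1,t3,t5}}
  W34: {{t1},{t1,t2},{t1,t3},{t1,t5},{t2,t3},{t1,t2,t3},{t1,t2,t5},{t1,t3,t5}}
  W234: {{t1},{t1,t2},{t1,t3},{t1,t5},{t2,t3},{t1,t2,t3},{t1,t2,t5},{t1,t3,t5}}
C dims 5,4,1; δ0: rk 3, SNF 1^3; δ1: rk 1, SNF 1^1
Ȟ^0: (5−3)−0=2 ⇒ Z^2
Ȟ^1: (4−1)−3=0 ⇒ 0
Ȟ^2: (1−0)−1=0 ⇒ 0

Ȟ^0 = Z^2; Ȟ^1 = 0; Ȟ^2 = 0


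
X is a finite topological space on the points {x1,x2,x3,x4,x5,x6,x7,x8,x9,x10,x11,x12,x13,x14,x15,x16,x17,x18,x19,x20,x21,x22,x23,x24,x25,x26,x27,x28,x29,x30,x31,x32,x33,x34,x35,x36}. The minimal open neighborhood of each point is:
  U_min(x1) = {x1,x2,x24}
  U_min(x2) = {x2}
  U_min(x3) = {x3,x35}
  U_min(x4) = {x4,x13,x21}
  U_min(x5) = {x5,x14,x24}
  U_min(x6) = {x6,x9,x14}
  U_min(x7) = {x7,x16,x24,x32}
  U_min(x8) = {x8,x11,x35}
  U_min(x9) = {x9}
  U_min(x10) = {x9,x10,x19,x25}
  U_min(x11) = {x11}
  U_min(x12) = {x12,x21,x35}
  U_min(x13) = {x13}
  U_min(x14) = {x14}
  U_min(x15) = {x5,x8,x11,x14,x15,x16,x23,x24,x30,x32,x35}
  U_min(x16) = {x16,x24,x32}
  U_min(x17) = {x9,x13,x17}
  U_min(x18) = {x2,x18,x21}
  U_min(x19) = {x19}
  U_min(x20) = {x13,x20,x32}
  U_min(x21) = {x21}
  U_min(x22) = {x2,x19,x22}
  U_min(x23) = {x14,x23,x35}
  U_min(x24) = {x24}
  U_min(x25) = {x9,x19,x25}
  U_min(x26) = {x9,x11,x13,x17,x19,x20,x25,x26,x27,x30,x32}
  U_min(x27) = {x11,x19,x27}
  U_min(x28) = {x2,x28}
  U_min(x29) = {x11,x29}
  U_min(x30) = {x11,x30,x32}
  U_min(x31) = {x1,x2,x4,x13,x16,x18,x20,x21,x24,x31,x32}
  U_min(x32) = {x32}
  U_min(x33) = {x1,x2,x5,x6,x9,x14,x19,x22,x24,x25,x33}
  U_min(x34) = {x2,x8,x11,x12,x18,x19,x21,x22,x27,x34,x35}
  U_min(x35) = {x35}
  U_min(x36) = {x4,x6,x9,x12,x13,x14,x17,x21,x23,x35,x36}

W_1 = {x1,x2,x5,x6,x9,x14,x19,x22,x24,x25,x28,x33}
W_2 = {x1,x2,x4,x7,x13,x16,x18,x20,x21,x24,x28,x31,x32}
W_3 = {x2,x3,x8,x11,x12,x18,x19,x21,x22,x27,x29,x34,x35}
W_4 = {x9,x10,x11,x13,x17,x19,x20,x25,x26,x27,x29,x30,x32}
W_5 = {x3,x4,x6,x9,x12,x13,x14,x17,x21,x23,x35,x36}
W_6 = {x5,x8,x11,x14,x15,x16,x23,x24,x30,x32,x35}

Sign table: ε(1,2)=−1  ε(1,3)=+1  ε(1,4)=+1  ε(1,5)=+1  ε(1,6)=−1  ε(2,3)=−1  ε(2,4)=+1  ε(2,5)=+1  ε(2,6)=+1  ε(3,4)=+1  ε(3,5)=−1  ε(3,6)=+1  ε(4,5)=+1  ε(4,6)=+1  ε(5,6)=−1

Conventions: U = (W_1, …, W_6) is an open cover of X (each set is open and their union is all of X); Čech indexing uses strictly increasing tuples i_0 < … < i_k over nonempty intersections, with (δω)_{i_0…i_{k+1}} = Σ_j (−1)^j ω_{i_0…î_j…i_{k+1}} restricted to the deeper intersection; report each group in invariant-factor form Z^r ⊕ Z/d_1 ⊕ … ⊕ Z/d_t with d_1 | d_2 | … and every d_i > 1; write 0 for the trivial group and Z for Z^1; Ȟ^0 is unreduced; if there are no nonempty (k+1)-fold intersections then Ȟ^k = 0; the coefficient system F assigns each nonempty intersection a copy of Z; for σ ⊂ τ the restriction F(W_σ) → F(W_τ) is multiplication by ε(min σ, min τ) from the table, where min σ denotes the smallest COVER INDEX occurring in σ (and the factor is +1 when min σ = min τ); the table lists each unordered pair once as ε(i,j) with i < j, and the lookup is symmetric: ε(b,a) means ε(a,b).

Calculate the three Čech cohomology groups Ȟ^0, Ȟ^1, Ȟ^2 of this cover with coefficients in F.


Ȟ^0 = 0, Ȟ^1 = Z/2, Ȟ^2 = Z

nerve of the cover:
  W12={x1,x2,x24,x28} W13={x2,x19,x22} W14={x9,x19,x25} W15={x6,x9,x14} W16={x5,x14,x24} W23={x2,x18,x21} W24={x13,x20,x32} W25={x4,x13,x21} W26={x16,x24,x32} W34={x11,x19,x27,x29} W35={x3,x12,x21,x35} W36={x8,x11,x35} W45={x9,x13,x17} W46={x11,x30,x32} W56={x14,x23,x35}
  W123={x2} W126={x24} W134={x19} W145={x9} W156={x14} W235={x21} W245={x13} W246={x32} W346={x11} W356={x35}
C dims 6,15,10; δ0: rk 6, SNF 1^5·2; δ1: rk 9, SNF 1^9
Ȟ^0 = (6 − 6) − 0 = 0, so Ȟ^0 ≅ 0
Ȟ^1 = (15 − 9) − 6 = 0 plus torsion [2], so Ȟ^1 ≅ Z/2
Ȟ^2 = (10 − 0) − 9 = 1, so Ȟ^2 ≅ Z


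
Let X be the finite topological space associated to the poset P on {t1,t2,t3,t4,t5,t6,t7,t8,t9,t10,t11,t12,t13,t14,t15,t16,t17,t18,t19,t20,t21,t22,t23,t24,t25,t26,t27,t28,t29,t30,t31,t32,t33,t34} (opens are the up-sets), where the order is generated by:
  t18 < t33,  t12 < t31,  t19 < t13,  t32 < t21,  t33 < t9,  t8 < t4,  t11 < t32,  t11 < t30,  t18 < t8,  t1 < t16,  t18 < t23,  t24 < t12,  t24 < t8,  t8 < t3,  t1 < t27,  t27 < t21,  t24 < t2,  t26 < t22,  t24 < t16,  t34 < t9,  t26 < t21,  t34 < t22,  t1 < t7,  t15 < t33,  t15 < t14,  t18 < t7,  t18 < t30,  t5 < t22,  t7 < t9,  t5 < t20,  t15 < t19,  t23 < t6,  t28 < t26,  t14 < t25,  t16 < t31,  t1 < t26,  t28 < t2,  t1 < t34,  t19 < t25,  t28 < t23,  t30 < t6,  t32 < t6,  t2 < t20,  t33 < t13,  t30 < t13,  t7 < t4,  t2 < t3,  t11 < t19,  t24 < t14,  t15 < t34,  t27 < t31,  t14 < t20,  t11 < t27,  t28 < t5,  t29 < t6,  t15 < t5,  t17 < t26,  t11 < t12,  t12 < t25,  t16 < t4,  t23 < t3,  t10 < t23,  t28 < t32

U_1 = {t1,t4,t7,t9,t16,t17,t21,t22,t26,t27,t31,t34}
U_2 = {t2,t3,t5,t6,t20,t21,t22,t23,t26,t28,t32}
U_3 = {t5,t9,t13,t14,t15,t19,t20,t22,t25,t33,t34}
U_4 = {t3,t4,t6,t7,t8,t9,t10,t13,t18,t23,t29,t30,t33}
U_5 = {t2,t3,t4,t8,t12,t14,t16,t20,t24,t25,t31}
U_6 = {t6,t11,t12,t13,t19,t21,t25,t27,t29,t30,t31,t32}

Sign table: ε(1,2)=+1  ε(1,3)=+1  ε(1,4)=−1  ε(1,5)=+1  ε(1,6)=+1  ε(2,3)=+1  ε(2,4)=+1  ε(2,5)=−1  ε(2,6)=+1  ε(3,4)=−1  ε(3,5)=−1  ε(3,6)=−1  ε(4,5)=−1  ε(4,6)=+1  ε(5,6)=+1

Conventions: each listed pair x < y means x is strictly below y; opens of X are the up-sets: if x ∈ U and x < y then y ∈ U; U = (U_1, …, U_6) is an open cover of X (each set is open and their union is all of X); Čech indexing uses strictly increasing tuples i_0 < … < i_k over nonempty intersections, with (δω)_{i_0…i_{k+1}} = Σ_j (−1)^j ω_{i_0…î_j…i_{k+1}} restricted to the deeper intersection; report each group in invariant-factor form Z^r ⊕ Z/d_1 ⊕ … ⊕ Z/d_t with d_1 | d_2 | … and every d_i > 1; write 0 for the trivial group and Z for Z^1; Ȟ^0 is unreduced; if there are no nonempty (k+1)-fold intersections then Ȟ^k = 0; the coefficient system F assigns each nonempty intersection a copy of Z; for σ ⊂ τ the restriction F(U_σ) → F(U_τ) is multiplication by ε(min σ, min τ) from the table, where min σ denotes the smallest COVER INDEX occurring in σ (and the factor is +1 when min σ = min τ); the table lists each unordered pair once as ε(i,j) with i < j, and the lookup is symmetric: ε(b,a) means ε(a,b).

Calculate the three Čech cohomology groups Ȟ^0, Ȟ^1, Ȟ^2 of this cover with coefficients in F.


Ȟ^0 = 0, Ȟ^1 = Z/2 and Ȟ^2 = Z

cover nerve:
  U12={t21,t22,t26} U13={t9,t22,t34} U14={t4,t7,t9} U15={t4,t16,t31} U16={t21,t27,t31} U23={t5,t20,t22} U24={t3,t6,t23} U25={t2,t3,t20} U26={t6,t21,t32} U34={t9,t13,t33} U35={t14,t20,t25} U36={t13,t19,t25} U45={t3,t4,t8} U46={t6,t13,t29,t30} U56={t12,t25,t31}
  U123={t22} U126={t21} U134={t9} U145={t4} U156={t31} U235={t20} U245={t3} U246={t6} U346={t13} U356={t25}
C dims 6,15,10; δ0: rk 6, SNF 1^5·2; δ1: rk 9, SNF 1^9
Ȟ^0: (6−6)−0=0 ⇒ 0
Ȟ^1: (15−9)−6=0 plus torsion [2] ⇒ Z/2
Ȟ^2: (10−0)−9=1 ⇒ Z


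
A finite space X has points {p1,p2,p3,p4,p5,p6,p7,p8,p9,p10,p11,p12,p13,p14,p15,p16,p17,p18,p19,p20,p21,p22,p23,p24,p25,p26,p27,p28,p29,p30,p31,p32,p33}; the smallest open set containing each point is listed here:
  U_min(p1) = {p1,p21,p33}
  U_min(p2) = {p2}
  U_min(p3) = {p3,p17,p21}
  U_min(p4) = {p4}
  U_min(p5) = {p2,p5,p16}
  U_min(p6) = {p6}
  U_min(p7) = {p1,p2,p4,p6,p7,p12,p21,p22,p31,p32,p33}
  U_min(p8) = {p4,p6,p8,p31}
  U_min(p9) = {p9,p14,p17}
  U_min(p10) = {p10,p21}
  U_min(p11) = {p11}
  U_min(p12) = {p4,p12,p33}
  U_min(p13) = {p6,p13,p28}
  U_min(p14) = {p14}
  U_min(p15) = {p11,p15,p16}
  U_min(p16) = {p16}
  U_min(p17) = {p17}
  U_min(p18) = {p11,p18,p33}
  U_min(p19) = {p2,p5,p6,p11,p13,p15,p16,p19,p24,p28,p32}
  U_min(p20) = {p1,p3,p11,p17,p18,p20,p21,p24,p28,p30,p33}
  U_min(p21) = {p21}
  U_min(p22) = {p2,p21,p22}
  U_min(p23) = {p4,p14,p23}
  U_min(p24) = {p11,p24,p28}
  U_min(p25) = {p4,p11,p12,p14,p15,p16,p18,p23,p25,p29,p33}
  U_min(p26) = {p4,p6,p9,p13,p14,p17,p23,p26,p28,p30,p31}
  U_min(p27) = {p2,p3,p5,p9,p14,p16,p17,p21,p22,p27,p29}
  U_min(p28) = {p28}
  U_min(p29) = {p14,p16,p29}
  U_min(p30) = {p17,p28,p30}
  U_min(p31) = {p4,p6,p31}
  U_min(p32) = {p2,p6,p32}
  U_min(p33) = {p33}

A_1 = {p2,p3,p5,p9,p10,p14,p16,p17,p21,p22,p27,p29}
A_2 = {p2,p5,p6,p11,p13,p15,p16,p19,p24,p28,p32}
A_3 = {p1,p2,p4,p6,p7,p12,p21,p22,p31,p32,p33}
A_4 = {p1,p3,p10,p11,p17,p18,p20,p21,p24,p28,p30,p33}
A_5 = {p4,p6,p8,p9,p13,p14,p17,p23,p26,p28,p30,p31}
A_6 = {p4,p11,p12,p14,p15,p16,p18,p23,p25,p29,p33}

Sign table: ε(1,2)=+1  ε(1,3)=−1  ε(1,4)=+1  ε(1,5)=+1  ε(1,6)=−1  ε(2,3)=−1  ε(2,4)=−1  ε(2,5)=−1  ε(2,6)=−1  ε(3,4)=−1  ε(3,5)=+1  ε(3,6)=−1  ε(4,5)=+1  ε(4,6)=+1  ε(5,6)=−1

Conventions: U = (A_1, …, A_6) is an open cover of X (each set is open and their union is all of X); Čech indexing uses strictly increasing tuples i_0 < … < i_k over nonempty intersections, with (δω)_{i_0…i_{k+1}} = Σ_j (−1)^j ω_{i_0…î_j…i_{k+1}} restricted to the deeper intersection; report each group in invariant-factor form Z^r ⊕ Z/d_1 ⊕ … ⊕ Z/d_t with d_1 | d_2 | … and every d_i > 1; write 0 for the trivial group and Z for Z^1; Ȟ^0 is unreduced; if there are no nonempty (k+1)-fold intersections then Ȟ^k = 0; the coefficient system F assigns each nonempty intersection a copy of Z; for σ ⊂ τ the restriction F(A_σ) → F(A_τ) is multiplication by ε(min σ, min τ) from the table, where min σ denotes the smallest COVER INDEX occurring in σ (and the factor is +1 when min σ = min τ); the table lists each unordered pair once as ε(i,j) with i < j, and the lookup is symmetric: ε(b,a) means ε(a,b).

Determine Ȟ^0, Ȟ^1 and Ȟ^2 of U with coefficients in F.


nerve simplices:
  A12={p2,p5,p16} A13={p2,p21,p22} A14={p3,p10,p17,p21} A15={p9,p14,p17} A16={p14,p16,p29} A23={p2,p6,p32} A24={p11,p24,p28} A25={p6,p13,p28} A26={p11,p15,p16} A34={p1,p21,p33} A35={p4,p6,p31} A36={p4,p12,p33} A45={p17,p28,p30} A46={p11,p18,p33} A56={p4,p14,p23}
  A123={p2} A126={p16} A134={p21} A145={p17} A156={p14} A235={p6} A245={p28} A246={p11} A346={p33} A356={p4}
C dims 6,15,10; δ0: rk 6, SNF 1^5·2; δ1: rk 9, SNF 1^9
degree 0: 6−6−0 = 0 → Ȟ^0 ≅ 0
degree 1: 15−9−6 = 0 plus torsion [2] → Ȟ^1 ≅ Z/2
degree 2: 10−0−9 = 1 → Ȟ^2 ≅ Z

Ȟ^0 ≅ 0,  Ȟ^1 ≅ Z/2,  Ȟ^2 ≅ Z


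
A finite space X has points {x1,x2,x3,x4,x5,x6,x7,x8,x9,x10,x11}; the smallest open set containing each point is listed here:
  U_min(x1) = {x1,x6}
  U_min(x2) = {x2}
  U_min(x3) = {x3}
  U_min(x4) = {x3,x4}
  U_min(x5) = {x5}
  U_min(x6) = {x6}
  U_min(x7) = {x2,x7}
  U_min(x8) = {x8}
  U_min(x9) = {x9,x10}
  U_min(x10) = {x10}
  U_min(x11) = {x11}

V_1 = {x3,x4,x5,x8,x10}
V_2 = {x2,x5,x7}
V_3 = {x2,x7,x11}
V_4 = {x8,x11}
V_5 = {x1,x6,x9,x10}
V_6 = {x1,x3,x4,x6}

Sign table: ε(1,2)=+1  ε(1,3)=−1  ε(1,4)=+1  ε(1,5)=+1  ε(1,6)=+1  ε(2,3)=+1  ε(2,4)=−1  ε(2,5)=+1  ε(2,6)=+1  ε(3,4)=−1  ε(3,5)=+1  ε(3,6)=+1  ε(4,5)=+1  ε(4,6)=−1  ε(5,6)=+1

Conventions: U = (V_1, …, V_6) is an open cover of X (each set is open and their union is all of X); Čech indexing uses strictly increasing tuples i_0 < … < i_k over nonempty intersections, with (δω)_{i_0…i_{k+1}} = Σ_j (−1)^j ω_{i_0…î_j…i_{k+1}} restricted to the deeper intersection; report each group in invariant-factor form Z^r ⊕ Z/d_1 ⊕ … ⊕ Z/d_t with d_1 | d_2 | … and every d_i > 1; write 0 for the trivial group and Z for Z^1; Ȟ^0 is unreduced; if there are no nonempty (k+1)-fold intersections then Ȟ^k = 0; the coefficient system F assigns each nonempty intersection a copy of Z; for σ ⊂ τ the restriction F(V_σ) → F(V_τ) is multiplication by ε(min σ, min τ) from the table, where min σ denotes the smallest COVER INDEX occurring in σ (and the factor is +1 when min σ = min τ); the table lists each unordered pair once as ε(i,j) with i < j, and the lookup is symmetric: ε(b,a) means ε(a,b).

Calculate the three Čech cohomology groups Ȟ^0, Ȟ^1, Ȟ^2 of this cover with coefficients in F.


nonempty intersections:
  V12={x5} V14={x8} V15={x10} V16={x3,x4} V23={x2,x7} V34={x11} V56={x1,x6}
C dims 6,7; δ0: rk 6, SNF 1^5·2
Ȟ^0: (6−6)−0=0 ⇒ 0
Ȟ^1: (7−0)−6=1 plus torsion [2] ⇒ Z ⊕ Z/2
Ȟ^2: (0−0)−0=0 ⇒ 0

Ȟ^0 = 0, Ȟ^1 = Z ⊕ Z/2 and Ȟ^2 = 0


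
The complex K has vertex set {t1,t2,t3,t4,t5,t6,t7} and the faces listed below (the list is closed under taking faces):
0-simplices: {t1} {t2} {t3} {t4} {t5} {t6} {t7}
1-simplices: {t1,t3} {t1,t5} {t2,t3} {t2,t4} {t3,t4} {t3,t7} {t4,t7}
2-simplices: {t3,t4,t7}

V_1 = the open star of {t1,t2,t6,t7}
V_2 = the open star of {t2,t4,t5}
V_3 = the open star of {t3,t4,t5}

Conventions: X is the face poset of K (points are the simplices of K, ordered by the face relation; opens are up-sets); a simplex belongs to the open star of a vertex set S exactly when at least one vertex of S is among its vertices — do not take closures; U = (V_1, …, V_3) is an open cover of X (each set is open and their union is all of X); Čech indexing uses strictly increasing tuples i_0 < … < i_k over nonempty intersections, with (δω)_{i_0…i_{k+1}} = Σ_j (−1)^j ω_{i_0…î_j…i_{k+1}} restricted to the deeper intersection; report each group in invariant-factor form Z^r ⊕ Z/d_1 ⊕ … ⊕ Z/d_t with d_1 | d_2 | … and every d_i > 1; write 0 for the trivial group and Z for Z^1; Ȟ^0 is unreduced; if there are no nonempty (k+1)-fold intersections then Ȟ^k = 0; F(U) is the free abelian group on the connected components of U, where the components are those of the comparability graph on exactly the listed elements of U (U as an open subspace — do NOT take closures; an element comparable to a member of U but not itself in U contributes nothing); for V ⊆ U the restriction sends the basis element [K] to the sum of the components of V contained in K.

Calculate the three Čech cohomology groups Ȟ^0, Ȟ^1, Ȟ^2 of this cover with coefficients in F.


nonempty intersections:
  V1={{t1},{t2},{t6},{t7},{t1,t3},{t1,t5},{t2,t3},{t2,t4},{t3,t7},{t4,t7},{t3,t4,t7}} V2={{t2},{t4},{t5},{t1,t5},{t2,t3},{t2,t4},{t3,t4},{t4,t7},{t3,t4,t7}} V3={{t3},{t4},{t5},{t1,t3},{t1,t5},{t2,t3},{t2,t4},{t3,t4},{t3,t7},{t4,t7},{t3,t4,t7}}
  V12={{t2},{t1,t5},{t2,t3},{t2,t4},{t4,t7},{t3,t4,t7}} V13={{t1,t3},{t1,t5},{t2,t3},{t2,t4},{t3,t7},{t4,t7},{t3,t4,t7}} V23={{t4},{t5},{t1,t5},{t2,t3},{t2,t4},{t3,t4},{t4,t7},{t3,t4,t7}}
  V123={{t1,t5},{t2,t3},{t2,t4},{t4,t7},{t3,t4,t7}}
components per intersection:
  V1: {{t1},{t1,t3},{t1,t5}} {{t2},{t2,t3},{t2,t4}} {{t6}} {{t7},{t3,t7},{t4,t7},{t3,t4,t7}}
  V2: {{t2},{t4},{t2,t3},{t2,t4},{t3,t4},{t4,t7},{t3,t4,t7}} {{t5},{t1,t5}}
  V3: {{t3},{t4},{t1,t3},{t2,t3},{t2,t4},{t3,t4},{t3,t7},{t4,t7},{t3,t4,t7}} {{t5},{t1,t5}}
  V12: {{t2},{t2,t3},{t2,t4}} {{t1,t5}} {{t4,t7},{t3,t4,t7}}
  V13: {{t1,t3}} {{t1,t5}} {{t2,t3}} {{t2,t4}} {{t3,t7},{t4,t7},{t3,t4,t7}}
  V23: {{t4},{t2,t4},{t3,t4},{t4,t7},{t3,t4,t7}} {{t5},{t1,t5}} {{t2,t3}}
  V123: {{t1,t5}} {{t2,t3}} {{t2,t4}} {{t4,t7},{t3,t4,t7}}
C dims 8,11,4; δ0: rk 6, SNF 1^6; δ1: rk 4, SNF 1^4
Ȟ^0: (8−6)−0=2 ⇒ Z^2
Ȟ^1: (11−4)−6=1 ⇒ Z
Ȟ^2: (4−0)−4=0 ⇒ 0

Ȟ^0 ≅ Z^2; Ȟ^1 ≅ Z; Ȟ^2 ≅ 0


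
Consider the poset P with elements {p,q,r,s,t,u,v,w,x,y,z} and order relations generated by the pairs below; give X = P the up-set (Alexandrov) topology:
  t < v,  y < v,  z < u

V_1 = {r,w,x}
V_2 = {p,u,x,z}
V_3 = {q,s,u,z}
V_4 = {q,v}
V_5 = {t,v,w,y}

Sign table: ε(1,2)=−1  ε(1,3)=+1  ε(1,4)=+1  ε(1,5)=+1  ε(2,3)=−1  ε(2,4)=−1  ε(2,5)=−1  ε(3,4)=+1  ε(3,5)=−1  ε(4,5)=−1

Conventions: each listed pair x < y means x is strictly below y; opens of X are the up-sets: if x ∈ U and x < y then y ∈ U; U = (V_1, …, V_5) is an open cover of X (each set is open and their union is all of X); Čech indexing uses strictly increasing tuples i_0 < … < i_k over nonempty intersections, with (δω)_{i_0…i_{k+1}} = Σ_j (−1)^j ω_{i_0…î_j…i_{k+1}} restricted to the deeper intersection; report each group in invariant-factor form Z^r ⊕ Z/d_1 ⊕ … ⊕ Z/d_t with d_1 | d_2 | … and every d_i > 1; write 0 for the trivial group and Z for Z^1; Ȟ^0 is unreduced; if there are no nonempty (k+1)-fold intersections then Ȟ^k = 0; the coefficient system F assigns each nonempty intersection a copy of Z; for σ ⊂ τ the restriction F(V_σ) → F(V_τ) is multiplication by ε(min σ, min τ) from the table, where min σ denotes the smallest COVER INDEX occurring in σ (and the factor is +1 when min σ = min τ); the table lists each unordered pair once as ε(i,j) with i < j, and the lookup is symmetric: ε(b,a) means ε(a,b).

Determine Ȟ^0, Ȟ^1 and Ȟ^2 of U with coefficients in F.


Ȟ^0 ≅ 0, Ȟ^1 ≅ Z/2 and Ȟ^2 ≅ 0

cover nerve:
  V12={x} V15={w} V23={u,z} V34={q} V45={v}
C dims 5,5; δ0: rk 5, SNF 1^4·2
Ȟ^0: (5−5)−0=0 ⇒ 0
Ȟ^1: (5−0)−5=0 plus torsion [2] ⇒ Z/2
Ȟ^2: (0−0)−0=0 ⇒ 0


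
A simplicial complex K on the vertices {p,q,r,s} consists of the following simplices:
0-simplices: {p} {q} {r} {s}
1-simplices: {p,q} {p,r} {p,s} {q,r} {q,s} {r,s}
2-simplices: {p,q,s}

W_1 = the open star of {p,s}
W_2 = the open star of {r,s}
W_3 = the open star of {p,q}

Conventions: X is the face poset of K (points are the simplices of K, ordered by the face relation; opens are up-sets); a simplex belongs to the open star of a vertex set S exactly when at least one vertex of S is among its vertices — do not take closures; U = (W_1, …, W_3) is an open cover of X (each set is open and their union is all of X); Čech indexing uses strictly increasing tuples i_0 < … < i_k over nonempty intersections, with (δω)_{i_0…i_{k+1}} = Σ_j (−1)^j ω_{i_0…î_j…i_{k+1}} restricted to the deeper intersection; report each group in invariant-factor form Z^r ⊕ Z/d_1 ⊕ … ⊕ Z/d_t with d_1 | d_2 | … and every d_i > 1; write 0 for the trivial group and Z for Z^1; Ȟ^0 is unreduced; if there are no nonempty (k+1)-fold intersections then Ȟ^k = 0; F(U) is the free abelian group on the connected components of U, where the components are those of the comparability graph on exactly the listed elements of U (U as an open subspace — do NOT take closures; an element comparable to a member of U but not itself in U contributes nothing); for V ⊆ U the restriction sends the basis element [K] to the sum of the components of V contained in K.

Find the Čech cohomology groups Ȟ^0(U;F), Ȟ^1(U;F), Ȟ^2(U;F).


nerve simplices:
  W1={{p},{s},{p,q},{p,r},{p,s},{q,s},{r,s},{p,q,s}} W2={{r},{s},{p,r},{p,s},{q,r},{q,s},{r,s},{p,q,s}} W3={{p},{q},{p,q},{p,r},{p,s},{q,r},{q,s},{p,q,s}}
  W12={{s},{p,r},{p,s},{q,s},{r,s},{p,q,s}} W13={{p},{p,q},{p,r},{p,s},{q,s},{p,q,s}} W23={{p,r},{p,s},{q,r},{q,s},{p,q,s}}
  W123={{p,r},{p,s},{q,s},{p,q,s}}
components per intersection:
  W1: {{p},{s},{p,q},{p,r},{p,s},{q,s},{r,s},{p,q,s}}
  W2: {{r},{s},{p,r},{p,s},{q,r},{q,s},{r,s},{p,q,s}}
  W3: {{p},{q},{p,q},{p,r},{p,s},{q,r},{q,s},{p,q,s}}
  W12: {{s},{p,s},{q,s},{r,s},{p,q,s}} {{p,r}}
  W13: {{p},{p,q},{p,r},{p,s},{q,s},{p,q,s}}
  W23: {{p,r}} {{p,s},{q,s},{p,q,s}} {{q,r}}
  W123: {{p,r}} {{p,s},{q,s},{p,q,s}}
C dims 3,6,2; δ0: rk 2, SNF 1^2; δ1: rk 2, SNF 1^2
degree 0: 3−2−0 = 1 → Ȟ^0 ≅ Z
degree 1: 6−2−2 = 2 → Ȟ^1 ≅ Z^2
degree 2: 2−0−2 = 0 → Ȟ^2 ≅ 0

Ȟ^0 ≅ Z; Ȟ^1 ≅ Z^2; Ȟ^2 ≅ 0


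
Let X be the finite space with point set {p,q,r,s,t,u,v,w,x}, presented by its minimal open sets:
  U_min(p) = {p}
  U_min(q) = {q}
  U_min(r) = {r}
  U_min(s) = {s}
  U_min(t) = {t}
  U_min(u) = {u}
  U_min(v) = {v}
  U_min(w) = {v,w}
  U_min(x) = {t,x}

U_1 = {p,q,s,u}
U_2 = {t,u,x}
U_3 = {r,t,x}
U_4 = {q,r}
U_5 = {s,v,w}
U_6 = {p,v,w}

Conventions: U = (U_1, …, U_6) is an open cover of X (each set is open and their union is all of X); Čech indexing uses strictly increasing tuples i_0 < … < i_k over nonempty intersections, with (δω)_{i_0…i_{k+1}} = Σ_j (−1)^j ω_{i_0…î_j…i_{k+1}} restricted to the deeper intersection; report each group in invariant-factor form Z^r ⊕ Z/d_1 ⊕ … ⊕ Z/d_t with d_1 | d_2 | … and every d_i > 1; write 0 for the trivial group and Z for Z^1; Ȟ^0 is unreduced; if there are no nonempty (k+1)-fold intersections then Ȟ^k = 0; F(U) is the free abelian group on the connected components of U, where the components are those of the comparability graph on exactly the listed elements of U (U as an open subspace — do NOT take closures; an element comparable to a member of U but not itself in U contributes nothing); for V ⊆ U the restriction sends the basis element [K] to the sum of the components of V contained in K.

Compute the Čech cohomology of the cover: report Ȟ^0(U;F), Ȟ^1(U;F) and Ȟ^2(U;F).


cover nerve:
  U12={u} U14={q} U15={s} U16={p} U23={t,x} U34={r} U56={v,w}
components per intersection:
  U1: {p} {q} {s} {u}
  U2: {t,x} {u}
  U3: {r} {t,x}
  U4: {q} {r}
  U5: {s} {v,w}
  U6: {p} {v,w}
  U12: {u}
  U14: {q}
  U15: {s}
  U16: {p}
  U23: {t,x}
  U34: {r}
  U56: {v,w}
C dims 14,7; δ0: rk 7, SNF 1^7
Ȟ^0: (14−7)−0=7 ⇒ Z^7
Ȟ^1: (7−0)−7=0 ⇒ 0
Ȟ^2: (0−0)−0=0 ⇒ 0

Ȟ^0(U;F) ≅ Z^7,  Ȟ^1(U;F) ≅ 0,  Ȟ^2(U;F) ≅ 0


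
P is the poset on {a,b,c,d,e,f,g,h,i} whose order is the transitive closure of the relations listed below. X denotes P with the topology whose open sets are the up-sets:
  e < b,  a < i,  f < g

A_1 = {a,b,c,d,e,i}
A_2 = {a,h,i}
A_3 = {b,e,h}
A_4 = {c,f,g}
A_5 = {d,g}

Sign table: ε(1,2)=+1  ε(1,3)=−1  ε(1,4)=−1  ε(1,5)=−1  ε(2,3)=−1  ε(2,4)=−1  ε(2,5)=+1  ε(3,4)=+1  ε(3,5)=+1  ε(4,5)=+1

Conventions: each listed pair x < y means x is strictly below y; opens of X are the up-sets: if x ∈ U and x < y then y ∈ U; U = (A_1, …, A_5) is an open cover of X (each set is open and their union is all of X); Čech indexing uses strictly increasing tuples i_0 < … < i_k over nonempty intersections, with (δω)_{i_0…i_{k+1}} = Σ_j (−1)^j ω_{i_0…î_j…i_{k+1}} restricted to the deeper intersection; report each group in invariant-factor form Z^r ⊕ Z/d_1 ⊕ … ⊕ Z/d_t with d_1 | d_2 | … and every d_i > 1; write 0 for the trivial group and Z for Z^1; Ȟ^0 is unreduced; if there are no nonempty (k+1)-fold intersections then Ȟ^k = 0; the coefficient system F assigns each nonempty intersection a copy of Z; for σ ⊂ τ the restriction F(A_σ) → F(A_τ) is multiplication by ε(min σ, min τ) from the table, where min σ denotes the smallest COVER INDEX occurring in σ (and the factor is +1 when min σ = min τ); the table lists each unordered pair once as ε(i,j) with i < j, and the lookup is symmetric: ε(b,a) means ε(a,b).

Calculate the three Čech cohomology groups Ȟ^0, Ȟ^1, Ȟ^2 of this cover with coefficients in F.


Ȟ^0 ≅ Z; Ȟ^1 ≅ Z^2; Ȟ^2 ≅ 0

nonempty overlaps:
  A12={a,i} A13={b,e} A14={c} A15={d} A23={h} A45={g}
C dims 5,6; δ0: rk 4, SNF 1^4
degree 0: 5−4−0 = 1 → Ȟ^0 ≅ Z
degree 1: 6−0−4 = 2 → Ȟ^1 ≅ Z^2
degree 2: 0−0−0 = 0 → Ȟ^2 ≅ 0


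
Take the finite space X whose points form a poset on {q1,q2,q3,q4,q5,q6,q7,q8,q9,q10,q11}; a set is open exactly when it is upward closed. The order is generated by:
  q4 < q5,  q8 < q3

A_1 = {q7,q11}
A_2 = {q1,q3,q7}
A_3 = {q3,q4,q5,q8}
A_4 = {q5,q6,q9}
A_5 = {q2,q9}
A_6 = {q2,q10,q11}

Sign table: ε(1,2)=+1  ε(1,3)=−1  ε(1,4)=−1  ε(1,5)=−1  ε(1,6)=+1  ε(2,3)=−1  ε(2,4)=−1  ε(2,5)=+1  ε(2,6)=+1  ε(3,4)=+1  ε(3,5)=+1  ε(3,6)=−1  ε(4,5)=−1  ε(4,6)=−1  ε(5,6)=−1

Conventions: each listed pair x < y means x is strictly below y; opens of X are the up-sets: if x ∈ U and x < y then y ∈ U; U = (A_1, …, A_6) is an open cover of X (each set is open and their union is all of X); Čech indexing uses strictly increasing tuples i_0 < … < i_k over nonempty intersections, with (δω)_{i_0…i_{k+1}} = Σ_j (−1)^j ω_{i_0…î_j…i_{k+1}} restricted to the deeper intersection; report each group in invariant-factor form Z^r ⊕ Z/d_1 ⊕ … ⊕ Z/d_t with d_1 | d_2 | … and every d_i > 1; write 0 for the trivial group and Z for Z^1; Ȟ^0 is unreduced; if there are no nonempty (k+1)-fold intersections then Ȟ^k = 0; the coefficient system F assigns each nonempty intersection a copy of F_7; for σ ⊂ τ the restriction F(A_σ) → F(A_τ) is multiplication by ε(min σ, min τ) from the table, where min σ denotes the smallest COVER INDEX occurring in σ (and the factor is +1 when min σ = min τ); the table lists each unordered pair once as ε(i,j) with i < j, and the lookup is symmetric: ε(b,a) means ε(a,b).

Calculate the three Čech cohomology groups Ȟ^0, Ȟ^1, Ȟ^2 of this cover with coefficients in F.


Ȟ^0(U;F) ≅ 0, Ȟ^1(U;F) ≅ 0 and Ȟ^2(U;F) ≅ 0

intersection data:
  A12={q7} A16={q11} A23={q3} A34={q5} A45={q9} A56={q2}
C dims 6,6; δ0: rk_F7 6
Ȟ^0 = (6 − 6) − 0 = 0, so Ȟ^0 ≅ 0
Ȟ^1 = (6 − 0) − 6 = 0, so Ȟ^1 ≅ 0
Ȟ^2 = (0 − 0) − 0 = 0, so Ȟ^2 ≅ 0


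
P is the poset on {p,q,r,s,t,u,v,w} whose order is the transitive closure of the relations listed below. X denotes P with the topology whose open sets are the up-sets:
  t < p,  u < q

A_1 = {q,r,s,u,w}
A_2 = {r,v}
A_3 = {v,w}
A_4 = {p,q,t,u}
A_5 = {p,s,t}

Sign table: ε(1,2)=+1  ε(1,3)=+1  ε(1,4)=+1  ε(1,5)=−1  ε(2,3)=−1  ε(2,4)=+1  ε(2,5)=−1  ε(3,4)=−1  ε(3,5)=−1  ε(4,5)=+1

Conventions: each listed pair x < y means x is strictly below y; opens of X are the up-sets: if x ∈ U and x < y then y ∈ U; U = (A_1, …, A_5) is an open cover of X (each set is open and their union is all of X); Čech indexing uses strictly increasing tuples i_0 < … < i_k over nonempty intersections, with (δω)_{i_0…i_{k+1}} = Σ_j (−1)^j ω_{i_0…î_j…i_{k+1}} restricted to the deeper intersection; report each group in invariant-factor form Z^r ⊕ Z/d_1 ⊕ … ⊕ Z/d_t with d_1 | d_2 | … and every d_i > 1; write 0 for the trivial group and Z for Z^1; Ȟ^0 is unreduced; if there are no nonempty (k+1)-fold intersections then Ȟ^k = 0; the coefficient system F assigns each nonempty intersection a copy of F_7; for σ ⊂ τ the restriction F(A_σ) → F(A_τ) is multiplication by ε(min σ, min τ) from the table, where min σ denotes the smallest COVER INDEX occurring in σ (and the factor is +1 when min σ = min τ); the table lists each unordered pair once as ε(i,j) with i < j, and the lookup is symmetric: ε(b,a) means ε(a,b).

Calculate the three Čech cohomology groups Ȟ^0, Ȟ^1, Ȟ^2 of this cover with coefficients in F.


Ȟ^0 = 0, Ȟ^1 = Z/7 and Ȟ^2 = 0

nerve of the cover:
  A12={r} A13={w} A14={q,u} A15={s} A23={v} A45={p,t}
C dims 5,6; δ0: rk_F7 5
Ȟ^0 = (5 − 5) − 0 = 0, so Ȟ^0 ≅ 0
Ȟ^1 = (6 − 0) − 5 = 1, so Ȟ^1 ≅ Z/7
Ȟ^2 = (0 − 0) − 0 = 0, so Ȟ^2 ≅ 0


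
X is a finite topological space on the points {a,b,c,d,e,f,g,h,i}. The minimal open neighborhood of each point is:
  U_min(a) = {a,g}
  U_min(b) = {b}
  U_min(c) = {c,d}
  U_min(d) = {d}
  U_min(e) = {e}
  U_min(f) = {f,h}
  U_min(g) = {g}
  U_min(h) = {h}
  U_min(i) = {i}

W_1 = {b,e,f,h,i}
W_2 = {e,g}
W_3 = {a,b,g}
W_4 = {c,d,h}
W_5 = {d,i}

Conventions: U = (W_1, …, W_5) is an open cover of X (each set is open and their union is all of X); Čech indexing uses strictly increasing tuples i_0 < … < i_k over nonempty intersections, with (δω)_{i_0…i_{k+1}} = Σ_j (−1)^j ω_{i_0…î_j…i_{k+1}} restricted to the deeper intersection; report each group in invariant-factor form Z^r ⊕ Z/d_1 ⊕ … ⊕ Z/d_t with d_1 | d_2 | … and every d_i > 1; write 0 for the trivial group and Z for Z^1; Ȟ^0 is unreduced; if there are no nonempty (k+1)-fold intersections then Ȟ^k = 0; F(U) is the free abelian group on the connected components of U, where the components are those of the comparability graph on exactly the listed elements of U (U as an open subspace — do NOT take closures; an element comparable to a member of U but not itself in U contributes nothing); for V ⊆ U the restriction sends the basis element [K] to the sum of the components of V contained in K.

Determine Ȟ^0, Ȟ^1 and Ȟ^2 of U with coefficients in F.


nerve of the cover:
  W12={e} W13={b} W14={h} W15={i} W23={g} W45={d}
components per intersection:
  W1: {b} {e} {f,h} {i}
  W2: {e} {g}
  W3: {a,g} {b}
  W4: {c,d} {h}
  W5: {d} {i}
  W12: {e}
  W13: {b}
  W14: {h}
  W15: {i}
  W23: {g}
  W45: {d}
C dims 12,6; δ0: rk 6, SNF 1^6
Ȟ^0 = (12 − 6) − 0 = 6, so Ȟ^0 ≅ Z^6
Ȟ^1 = (6 − 0) − 6 = 0, so Ȟ^1 ≅ 0
Ȟ^2 = (0 − 0) − 0 = 0, so Ȟ^2 ≅ 0

Ȟ^0 ≅ Z^6, Ȟ^1 ≅ 0 and Ȟ^2 ≅ 0


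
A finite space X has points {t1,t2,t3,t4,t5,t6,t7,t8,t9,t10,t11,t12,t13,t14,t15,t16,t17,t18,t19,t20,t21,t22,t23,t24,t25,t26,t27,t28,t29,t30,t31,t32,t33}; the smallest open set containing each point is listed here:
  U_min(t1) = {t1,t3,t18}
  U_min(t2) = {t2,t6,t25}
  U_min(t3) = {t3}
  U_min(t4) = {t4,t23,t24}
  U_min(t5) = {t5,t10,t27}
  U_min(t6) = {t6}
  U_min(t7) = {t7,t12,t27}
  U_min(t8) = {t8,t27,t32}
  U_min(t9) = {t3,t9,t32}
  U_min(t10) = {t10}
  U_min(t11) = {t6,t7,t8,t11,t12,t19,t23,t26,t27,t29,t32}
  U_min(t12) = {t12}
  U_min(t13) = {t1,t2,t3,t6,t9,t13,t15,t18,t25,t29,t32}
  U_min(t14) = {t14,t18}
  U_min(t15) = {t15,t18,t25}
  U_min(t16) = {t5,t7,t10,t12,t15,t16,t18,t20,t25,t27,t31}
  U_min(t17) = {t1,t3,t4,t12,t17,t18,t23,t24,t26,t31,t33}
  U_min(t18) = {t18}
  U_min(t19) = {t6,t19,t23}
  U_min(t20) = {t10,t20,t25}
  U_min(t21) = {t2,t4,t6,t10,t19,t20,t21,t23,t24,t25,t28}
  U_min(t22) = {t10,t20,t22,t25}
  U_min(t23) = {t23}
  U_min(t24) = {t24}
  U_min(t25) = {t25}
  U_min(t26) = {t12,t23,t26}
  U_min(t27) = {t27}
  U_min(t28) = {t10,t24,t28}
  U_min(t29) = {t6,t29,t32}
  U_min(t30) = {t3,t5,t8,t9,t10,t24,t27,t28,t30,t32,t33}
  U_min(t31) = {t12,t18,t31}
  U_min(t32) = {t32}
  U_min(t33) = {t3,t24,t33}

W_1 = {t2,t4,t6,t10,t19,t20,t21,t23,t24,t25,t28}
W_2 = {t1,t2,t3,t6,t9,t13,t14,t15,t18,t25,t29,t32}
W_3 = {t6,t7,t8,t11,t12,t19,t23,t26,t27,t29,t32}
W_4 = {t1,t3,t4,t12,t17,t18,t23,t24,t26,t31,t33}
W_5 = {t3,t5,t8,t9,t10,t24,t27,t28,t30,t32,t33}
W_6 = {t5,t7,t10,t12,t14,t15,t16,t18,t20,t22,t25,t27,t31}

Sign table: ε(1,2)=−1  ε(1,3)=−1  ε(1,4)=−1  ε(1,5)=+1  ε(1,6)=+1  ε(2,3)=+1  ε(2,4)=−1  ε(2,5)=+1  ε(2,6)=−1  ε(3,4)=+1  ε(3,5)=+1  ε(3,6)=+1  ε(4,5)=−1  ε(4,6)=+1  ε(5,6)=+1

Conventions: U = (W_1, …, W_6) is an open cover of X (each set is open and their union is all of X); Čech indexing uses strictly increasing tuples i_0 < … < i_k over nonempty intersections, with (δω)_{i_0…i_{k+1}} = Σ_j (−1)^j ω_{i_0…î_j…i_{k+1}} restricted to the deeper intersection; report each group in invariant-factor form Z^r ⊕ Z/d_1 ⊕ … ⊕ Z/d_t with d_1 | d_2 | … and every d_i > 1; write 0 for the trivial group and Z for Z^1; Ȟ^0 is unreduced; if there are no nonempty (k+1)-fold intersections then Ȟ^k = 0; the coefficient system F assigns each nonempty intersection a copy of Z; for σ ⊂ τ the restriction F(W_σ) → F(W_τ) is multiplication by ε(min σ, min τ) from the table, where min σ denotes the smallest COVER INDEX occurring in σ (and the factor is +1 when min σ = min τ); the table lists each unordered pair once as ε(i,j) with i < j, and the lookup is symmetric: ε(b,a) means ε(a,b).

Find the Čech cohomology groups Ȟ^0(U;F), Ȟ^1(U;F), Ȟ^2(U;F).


nerve of the cover:
  W12={t2,t6,t25} W13={t6,t19,t23} W14={t4,t23,t24} W15={t10,t24,t28} W16={t10,t20,t25} W23={t6,t29,t32} W24={t1,t3,t18} W25={t3,t9,t32} W26={t14,t15,t18,t25} W34={t12,t23,t26} W35={t8,t27,t32} W36={t7,t12,t27} W45={t3,t24,t33} W46={t12,t18,t31} W56={t5,t10,t27}
  W123={t6} W126={t25} W134={t23} W145={t24} W156={t10} W235={t32} W245={t3} W246={t18} W346={t12} W356={t27}
C dims 6,15,10; δ0: rk 6, SNF 1^5·2; δ1: rk 9, SNF 1^9
Ȟ^0 = (6 − 6) − 0 = 0, so Ȟ^0 ≅ 0
Ȟ^1 = (15 − 9) − 6 = 0 plus torsion [2], so Ȟ^1 ≅ Z/2
Ȟ^2 = (10 − 0) − 9 = 1, so Ȟ^2 ≅ Z

Ȟ^0(U;F) ≅ 0, Ȟ^1(U;F) ≅ Z/2, Ȟ^2(U;F) ≅ Z


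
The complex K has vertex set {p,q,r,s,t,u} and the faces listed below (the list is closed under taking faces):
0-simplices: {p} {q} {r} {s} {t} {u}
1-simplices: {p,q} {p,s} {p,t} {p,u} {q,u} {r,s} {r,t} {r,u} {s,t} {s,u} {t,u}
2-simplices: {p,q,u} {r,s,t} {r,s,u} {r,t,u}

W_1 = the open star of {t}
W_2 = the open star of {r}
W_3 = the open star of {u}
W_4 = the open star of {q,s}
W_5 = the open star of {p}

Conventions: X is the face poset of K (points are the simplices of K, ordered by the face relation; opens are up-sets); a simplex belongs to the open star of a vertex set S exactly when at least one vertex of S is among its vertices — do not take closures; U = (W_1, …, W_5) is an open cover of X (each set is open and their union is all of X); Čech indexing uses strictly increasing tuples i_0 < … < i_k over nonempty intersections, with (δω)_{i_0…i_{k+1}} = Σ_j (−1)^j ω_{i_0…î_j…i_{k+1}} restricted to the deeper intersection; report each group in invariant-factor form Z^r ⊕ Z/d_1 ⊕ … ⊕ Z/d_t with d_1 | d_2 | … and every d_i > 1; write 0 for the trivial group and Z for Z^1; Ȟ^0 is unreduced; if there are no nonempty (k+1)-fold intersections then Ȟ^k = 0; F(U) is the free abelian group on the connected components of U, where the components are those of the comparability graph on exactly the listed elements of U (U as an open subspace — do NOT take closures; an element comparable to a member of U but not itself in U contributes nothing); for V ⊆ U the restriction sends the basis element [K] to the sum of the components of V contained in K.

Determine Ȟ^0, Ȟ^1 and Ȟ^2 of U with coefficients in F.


Ȟ^0 = Z, Ȟ^1 = Z^2 and Ȟ^2 = 0

nerve simplices:
  W1={{t},{p,t},{r,t},{s,t},{t,u},{r,s,t},{r,t,u}} W2={{r},{r,s},{r,t},{r,u},{r,s,t},{r,s,u},{r,t,u}} W3={{u},{p,u},{q,u},{r,u},{s,u},{t,u},{p,q,u},{r,s,u},{r,t,u}} W4={{q},{s},{p,q},{p,s},{q,u},{r,s},{s,t},{s,u},{p,q,u},{r,s,t},{r,s,u}} W5={{p},{p,q},{p,s},{p,t},{p,u},{p,q,u}}
  W12={{r,t},{r,s,t},{r,t,u}} W13={{t,u},{r,t,u}} W14={{s,t},{r,s,t}} W15={{p,t}} W23={{r,u},{r,s,u},{r,t,u}} W24={{r,s},{r,s,t},{r,s,u}} W34={{q,u},{s,u},{p,q,u},{r,s,u}} W35={{p,u},{p,q,u}} W45={{p,q},{p,s},{p,q,u}}
  W123={{r,t,u}} W124={{r,s,t}} W234={{r,s,u}} W345={{p,q,u}}
components per intersection:
  W1: {{t},{p,t},{r,t},{s,t},{t,u},{r,s,t},{r,t,u}}
  W2: {{r},{r,s},{r,t},{r,u},{r,s,t},{r,s,u},{r,t,u}}
  W3: {{u},{p,u},{q,u},{r,u},{s,u},{t,u},{p,q,u},{r,s,u},{r,t,u}}
  W4: {{q},{p,q},{q,u},{p,q,u}} {{s},{p,s},{r,s},{s,t},{s,u},{r,s,t},{r,s,u}}
  W5: {{p},{p,q},{p,s},{p,t},{p,u},{p,q,u}}
  W12: {{r,t},{r,s,t},{r,t,u}}
  W13: {{t,u},{r,t,u}}
  W14: {{s,t},{r,s,t}}
  W15: {{p,t}}
  W23: {{r,u},{r,s,u},{r,t,u}}
  W24: {{r,s},{r,s,t},{r,s,u}}
  W34: {{q,u},{p,q,u}} {{s,u},{r,s,u}}
  W35: {{p,u},{p,q,u}}
  W45: {{p,q},{p,q,u}} {{p,s}}
  W123: {{r,t,u}}
  W124: {{r,s,t}}
  W234: {{r,s,u}}
  W345: {{p,q,u}}
C dims 6,11,4; δ0: rk 5, SNF 1^5; δ1: rk 4, SNF 1^4
degree 0: 6−5−0 = 1 → Ȟ^0 ≅ Z
degree 1: 11−4−5 = 2 → Ȟ^1 ≅ Z^2
degree 2: 4−0−4 = 0 → Ȟ^2 ≅ 0
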